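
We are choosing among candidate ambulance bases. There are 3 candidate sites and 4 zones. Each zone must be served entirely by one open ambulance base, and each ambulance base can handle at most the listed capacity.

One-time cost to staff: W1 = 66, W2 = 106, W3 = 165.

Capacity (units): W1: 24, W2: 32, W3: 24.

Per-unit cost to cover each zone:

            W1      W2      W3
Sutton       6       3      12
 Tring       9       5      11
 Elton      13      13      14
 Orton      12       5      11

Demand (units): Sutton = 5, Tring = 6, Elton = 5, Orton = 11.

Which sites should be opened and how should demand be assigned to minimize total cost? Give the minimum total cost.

Minimum total cost: 271

Open {W2}: Sutton→W2 3·5=15, Tring→W2 5·6=30, Elton→W2 13·5=65, Orton→W2 5·11=55.
Loads: W2 carries 27/32. Service 165; fixed 106; total 271.
Next best feasible plan costs 337.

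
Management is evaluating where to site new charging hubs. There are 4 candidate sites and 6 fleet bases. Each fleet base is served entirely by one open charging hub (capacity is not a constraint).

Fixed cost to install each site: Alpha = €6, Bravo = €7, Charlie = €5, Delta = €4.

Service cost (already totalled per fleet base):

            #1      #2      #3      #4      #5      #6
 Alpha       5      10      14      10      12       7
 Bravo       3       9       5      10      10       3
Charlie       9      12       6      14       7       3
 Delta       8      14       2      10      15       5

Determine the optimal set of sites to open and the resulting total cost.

Open Bravo only; minimum total cost 47.

For any fixed open set, each fleet base goes to its cheapest open site; total = fixed + service.
{Bravo}: #1→Bravo 3, #2→Bravo 9, #3→Bravo 5, #4→Bravo 10, #5→Bravo 10, #6→Bravo 3. Service 40; fixed 7; total 47.
{Bravo, Delta}: service 37 + fixed 11 = 48
{Bravo, Charlie}: service 37 + fixed 12 = 49
{Alpha, Bravo, Charlie, Delta}: service 34 + fixed 22 = 56
No other subset beats 47.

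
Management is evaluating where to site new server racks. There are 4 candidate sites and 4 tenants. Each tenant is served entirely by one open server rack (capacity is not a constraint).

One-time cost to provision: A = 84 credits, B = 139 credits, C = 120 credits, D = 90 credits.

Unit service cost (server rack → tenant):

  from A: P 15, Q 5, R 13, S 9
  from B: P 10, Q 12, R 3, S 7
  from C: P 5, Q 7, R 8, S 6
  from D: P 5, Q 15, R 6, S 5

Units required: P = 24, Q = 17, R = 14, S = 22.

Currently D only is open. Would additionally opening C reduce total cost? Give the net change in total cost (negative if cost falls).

Yes — net change −16 (cost falls by 16).

Current service cost with {D}: 569.
Adding C: each tenant re-picks its cheapest; new service cost 433, saving 136.
Extra fixed cost: 120. Net change = 120 − 136 = -16.
(Totals: 659 → 643.)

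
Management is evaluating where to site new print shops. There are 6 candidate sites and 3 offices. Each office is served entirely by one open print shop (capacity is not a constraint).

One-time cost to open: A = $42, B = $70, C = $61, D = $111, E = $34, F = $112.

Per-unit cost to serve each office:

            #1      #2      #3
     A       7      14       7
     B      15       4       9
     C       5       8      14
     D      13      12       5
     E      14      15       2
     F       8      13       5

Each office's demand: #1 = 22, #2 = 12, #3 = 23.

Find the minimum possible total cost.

For any fixed open set, each office goes to its cheapest open site; total = fixed + service.
{C, E}: #1→C 5·22=110, #2→C 8·12=96, #3→E 2·23=46. Service 252; fixed 95; total 347.
{B, C, E}: #1→C 5·22=110, #2→B 4·12=48, #3→E 2·23=46. Service 204; fixed 165; total 369.
{A, C, E}: #1→C 5·22=110, #2→C 8·12=96, #3→E 2·23=46. Service 252; fixed 137; total 389.
{A, B, C, D, E, F}: #1→C 5·22=110, #2→B 4·12=48, #3→E 2·23=46. Service 204; fixed 430; total 634.
No other subset beats 347.

Minimum total cost: 347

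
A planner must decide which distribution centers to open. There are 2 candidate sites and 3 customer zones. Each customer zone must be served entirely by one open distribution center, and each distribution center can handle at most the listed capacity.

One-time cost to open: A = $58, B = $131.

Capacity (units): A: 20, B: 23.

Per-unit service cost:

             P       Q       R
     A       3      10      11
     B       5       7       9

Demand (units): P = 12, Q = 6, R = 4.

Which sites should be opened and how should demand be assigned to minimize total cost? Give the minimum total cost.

Open {B}: P→B 5·12=60, Q→B 7·6=42, R→B 9·4=36.
Loads: B carries 22/23. Service 138; fixed 131; total 269.
Next best feasible plan costs 303.

Minimum total cost: 269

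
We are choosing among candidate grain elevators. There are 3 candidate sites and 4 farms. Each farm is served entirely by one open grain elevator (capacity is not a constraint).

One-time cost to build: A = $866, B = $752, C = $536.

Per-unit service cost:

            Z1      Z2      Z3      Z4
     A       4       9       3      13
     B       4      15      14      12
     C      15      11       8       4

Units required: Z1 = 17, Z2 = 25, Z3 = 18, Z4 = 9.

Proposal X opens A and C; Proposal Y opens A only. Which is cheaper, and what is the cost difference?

Proposal Y is cheaper by 455.

Proposal X: {A, C}: Z1→A 4·17=68, Z2→A 9·25=225, Z3→A 3·18=54, Z4→C 4·9=36. Service 383; fixed 1402; total 1785.
Proposal Y: {A}: Z1→A 4·17=68, Z2→A 9·25=225, Z3→A 3·18=54, Z4→A 13·9=117. Service 464; fixed 866; total 1330.
Difference: |1785 − 1330| = 455.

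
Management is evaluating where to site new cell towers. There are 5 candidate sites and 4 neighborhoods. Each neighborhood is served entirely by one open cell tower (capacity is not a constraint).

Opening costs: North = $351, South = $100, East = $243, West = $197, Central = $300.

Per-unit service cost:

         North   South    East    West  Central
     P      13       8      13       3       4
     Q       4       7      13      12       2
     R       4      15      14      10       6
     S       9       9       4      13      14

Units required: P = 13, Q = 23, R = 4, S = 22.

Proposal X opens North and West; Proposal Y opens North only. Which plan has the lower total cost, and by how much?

Proposal Y is cheaper by 67.

Proposal X: {North, West}: P→West 3·13=39, Q→North 4·23=92, R→North 4·4=16, S→North 9·22=198. Service 345; fixed 548; total 893.
Proposal Y: {North}: P→North 13·13=169, Q→North 4·23=92, R→North 4·4=16, S→North 9·22=198. Service 475; fixed 351; total 826.
Difference: |893 − 826| = 67.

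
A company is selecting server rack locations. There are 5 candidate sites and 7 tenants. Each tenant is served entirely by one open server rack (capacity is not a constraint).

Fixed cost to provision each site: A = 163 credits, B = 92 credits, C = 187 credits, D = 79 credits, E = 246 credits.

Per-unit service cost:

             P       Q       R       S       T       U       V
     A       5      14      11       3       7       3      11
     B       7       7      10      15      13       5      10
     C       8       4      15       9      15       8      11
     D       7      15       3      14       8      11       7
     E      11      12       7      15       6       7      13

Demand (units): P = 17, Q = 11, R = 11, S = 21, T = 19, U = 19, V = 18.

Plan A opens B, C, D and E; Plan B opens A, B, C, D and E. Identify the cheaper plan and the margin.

Plan B is cheaper by 35.

Plan A: {B, C, D, E}: P→B 7·17=119, Q→C 4·11=44, R→D 3·11=33, S→C 9·21=189, T→E 6·19=114, U→B 5·19=95, V→D 7·18=126. Service 720; fixed 604; total 1324.
Plan B: {A, B, C, D, E}: P→A 5·17=85, Q→C 4·11=44, R→D 3·11=33, S→A 3·21=63, T→E 6·19=114, U→A 3·19=57, V→D 7·18=126. Service 522; fixed 767; total 1289.
Difference: |1324 − 1289| = 35.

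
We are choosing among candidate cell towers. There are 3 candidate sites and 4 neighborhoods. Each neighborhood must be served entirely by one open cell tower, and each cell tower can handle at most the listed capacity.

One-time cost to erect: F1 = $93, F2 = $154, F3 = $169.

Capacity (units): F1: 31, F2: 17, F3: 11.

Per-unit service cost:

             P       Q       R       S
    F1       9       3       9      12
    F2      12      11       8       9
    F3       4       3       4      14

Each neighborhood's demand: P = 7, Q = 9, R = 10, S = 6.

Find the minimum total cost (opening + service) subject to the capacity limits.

Minimum total cost: 464

Open {F1, F3}: P→F1 9·7=63, Q→F1 3·9=27, R→F3 4·10=40, S→F1 12·6=72.
Loads: F1 carries 22/31, F3 carries 10/11. Service 202; fixed 262; total 464.
Next best feasible plan costs 471.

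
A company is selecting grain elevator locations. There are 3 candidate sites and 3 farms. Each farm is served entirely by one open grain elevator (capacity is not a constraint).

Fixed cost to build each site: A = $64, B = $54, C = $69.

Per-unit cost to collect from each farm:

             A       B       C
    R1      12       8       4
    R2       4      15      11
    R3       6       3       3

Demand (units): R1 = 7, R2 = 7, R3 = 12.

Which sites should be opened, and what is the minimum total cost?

For any fixed open set, each farm goes to its cheapest open site; total = fixed + service.
{C}: R1→C 4·7=28, R2→C 11·7=77, R3→C 3·12=36. Service 141; fixed 69; total 210.
{A, C}: R1→C 4·7=28, R2→A 4·7=28, R3→C 3·12=36. Service 92; fixed 133; total 225.
{A, B}: service 120 + fixed 118 = 238
{A, B, C}: R1→C 4·7=28, R2→A 4·7=28, R3→B 3·12=36. Service 92; fixed 187; total 279.
No other subset beats 210.

Open C only; minimum total cost 210.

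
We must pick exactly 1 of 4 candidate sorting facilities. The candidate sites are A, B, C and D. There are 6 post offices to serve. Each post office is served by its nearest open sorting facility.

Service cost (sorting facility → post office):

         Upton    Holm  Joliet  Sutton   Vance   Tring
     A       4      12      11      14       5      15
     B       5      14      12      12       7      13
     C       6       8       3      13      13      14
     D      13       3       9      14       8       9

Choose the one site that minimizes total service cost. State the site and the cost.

Choose D only; total service cost 56.

With exactly 1 open, each post office uses its cheapest among the chosen.
{D}: Upton→D 13, Holm→D 3, Joliet→D 9, Sutton→D 14, Vance→D 8, Tring→D 9. Service cost 56.
{C}: service cost 57
{A}: service cost 61
Among all 4 size-1 choices, {D} is lowest.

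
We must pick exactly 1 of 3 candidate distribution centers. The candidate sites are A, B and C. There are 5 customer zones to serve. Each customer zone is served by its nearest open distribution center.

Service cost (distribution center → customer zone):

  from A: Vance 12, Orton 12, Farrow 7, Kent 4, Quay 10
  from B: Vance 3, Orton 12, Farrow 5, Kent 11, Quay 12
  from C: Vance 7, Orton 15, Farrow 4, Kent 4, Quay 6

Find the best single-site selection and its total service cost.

With exactly 1 open, each customer zone uses its cheapest among the chosen.
{C}: Vance→C 7, Orton→C 15, Farrow→C 4, Kent→C 4, Quay→C 6. Service cost 36.
{B}: service cost 43
{A}: service cost 45
Among all 3 size-1 choices, {C} is lowest.

Choose C only; total service cost 36.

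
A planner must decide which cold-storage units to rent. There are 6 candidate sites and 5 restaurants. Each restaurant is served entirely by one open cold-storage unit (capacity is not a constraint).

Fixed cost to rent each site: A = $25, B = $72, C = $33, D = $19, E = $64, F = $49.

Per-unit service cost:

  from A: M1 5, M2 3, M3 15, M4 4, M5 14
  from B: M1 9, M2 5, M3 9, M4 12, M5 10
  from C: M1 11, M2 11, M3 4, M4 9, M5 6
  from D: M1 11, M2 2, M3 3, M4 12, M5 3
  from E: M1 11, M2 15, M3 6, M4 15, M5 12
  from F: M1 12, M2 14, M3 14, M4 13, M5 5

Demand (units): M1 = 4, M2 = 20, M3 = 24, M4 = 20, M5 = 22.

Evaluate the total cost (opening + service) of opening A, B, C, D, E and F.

Total cost: 540

Each restaurant is assigned to its cheapest site among the open ones.
{A, B, C, D, E, F}: M1→A 5·4=20, M2→D 2·20=40, M3→D 3·24=72, M4→A 4·20=80, M5→D 3·22=66. Service 278; fixed 262; total 540.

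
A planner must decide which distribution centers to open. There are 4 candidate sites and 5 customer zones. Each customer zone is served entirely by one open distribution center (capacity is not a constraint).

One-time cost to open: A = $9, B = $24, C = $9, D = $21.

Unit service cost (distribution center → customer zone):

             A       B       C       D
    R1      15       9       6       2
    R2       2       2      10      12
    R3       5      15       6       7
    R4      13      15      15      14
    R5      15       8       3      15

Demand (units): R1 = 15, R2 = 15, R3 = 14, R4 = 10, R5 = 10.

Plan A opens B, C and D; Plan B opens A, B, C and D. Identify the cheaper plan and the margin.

Plan B is cheaper by 15.

Plan A: {B, C, D}: R1→D 2·15=30, R2→B 2·15=30, R3→C 6·14=84, R4→D 14·10=140, R5→C 3·10=30. Service 314; fixed 54; total 368.
Plan B: {A, B, C, D}: R1→D 2·15=30, R2→A 2·15=30, R3→A 5·14=70, R4→A 13·10=130, R5→C 3·10=30. Service 290; fixed 63; total 353.
Difference: |368 − 353| = 15.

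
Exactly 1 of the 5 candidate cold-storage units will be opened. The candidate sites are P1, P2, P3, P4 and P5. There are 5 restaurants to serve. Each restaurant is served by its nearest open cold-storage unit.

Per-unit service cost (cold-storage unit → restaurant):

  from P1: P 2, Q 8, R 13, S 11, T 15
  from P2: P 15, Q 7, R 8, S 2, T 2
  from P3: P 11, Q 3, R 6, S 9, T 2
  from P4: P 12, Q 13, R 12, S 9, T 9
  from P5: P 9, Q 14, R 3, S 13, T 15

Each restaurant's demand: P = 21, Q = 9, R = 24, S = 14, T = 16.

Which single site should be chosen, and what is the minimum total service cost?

With exactly 1 open, each restaurant uses its cheapest among the chosen.
{P3}: P→P3 11·21=231, Q→P3 3·9=27, R→P3 6·24=144, S→P3 9·14=126, T→P3 2·16=32. Service cost 560.
{P2}: service cost 630
{P5}: service cost 809
Among all 5 size-1 choices, {P3} is lowest.

Choose P3 only; total service cost 560.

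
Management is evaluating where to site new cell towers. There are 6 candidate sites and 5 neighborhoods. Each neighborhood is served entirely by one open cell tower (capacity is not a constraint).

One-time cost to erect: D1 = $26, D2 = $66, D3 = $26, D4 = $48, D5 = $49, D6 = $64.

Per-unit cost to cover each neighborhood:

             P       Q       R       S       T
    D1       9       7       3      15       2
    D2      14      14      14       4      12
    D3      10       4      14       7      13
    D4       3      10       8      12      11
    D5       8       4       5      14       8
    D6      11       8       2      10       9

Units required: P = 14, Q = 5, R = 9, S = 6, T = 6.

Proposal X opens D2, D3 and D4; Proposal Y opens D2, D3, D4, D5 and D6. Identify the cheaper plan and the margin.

Proposal X: {D2, D3, D4}: P→D4 3·14=42, Q→D3 4·5=20, R→D4 8·9=72, S→D2 4·6=24, T→D4 11·6=66. Service 224; fixed 140; total 364.
Proposal Y: {D2, D3, D4, D5, D6}: P→D4 3·14=42, Q→D3 4·5=20, R→D6 2·9=18, S→D2 4·6=24, T→D5 8·6=48. Service 152; fixed 253; total 405.
Difference: |364 − 405| = 41.

Proposal X is cheaper by 41.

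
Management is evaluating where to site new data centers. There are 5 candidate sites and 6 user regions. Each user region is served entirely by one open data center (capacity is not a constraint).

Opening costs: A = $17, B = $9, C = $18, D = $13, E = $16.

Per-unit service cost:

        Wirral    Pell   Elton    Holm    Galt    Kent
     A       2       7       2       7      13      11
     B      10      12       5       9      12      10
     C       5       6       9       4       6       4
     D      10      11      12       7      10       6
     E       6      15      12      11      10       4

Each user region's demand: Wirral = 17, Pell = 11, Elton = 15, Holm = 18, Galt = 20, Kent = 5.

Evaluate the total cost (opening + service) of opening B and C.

Each user region is assigned to its cheapest site among the open ones.
{B, C}: Wirral→C 5·17=85, Pell→C 6·11=66, Elton→B 5·15=75, Holm→C 4·18=72, Galt→C 6·20=120, Kent→C 4·5=20. Service 438; fixed 27; total 465.

Total cost: 465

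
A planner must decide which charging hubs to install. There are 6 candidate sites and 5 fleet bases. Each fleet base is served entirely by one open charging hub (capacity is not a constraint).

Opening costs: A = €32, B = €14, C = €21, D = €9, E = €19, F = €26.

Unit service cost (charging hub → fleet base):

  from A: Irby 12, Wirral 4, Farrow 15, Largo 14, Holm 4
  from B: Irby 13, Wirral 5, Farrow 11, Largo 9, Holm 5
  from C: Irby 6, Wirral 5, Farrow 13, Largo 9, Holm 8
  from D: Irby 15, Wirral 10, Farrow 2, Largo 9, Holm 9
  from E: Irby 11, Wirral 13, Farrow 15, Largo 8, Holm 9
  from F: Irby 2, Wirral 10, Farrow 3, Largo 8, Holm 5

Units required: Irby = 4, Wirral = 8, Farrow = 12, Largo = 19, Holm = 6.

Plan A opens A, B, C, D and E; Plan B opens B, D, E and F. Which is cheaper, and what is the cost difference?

Plan A: {A, B, C, D, E}: Irby→C 6·4=24, Wirral→A 4·8=32, Farrow→D 2·12=24, Largo→E 8·19=152, Holm→A 4·6=24. Service 256; fixed 95; total 351.
Plan B: {B, D, E, F}: Irby→F 2·4=8, Wirral→B 5·8=40, Farrow→D 2·12=24, Largo→E 8·19=152, Holm→B 5·6=30. Service 254; fixed 68; total 322.
Difference: |351 − 322| = 29.

Plan B is cheaper by 29.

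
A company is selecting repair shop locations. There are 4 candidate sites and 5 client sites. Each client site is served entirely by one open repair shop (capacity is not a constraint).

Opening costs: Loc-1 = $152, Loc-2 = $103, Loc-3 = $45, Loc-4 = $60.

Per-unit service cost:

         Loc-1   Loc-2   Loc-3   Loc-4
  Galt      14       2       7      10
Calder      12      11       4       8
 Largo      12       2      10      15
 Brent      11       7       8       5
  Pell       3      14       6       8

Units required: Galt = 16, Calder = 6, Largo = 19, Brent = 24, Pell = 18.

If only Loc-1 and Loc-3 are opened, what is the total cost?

Total cost: 769

Each client site is assigned to its cheapest site among the open ones.
{Loc-1, Loc-3}: Galt→Loc-3 7·16=112, Calder→Loc-3 4·6=24, Largo→Loc-3 10·19=190, Brent→Loc-3 8·24=192, Pell→Loc-1 3·18=54. Service 572; fixed 197; total 769.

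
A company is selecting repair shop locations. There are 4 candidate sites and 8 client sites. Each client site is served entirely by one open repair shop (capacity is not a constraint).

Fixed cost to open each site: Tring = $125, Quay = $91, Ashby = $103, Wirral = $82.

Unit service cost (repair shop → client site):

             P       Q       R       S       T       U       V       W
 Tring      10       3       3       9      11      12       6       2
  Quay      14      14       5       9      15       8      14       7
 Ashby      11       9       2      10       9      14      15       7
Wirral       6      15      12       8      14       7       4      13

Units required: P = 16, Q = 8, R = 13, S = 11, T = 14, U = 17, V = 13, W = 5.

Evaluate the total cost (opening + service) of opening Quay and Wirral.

Each client site is assigned to its cheapest site among the open ones.
{Quay, Wirral}: P→Wirral 6·16=96, Q→Quay 14·8=112, R→Quay 5·13=65, S→Wirral 8·11=88, T→Wirral 14·14=196, U→Wirral 7·17=119, V→Wirral 4·13=52, W→Quay 7·5=35. Service 763; fixed 173; total 936.

Total cost: 936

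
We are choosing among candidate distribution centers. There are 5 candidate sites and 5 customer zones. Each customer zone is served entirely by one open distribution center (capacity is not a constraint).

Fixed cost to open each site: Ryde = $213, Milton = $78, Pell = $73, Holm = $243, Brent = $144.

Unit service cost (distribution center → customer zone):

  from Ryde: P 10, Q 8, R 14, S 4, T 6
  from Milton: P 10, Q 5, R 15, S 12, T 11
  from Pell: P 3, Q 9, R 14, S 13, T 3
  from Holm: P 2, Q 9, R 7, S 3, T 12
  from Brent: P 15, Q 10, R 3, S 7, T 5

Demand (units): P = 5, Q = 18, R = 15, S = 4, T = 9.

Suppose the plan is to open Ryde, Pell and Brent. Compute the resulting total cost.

Each customer zone is assigned to its cheapest site among the open ones.
{Ryde, Pell, Brent}: P→Pell 3·5=15, Q→Ryde 8·18=144, R→Brent 3·15=45, S→Ryde 4·4=16, T→Pell 3·9=27. Service 247; fixed 430; total 677.

Total cost: 677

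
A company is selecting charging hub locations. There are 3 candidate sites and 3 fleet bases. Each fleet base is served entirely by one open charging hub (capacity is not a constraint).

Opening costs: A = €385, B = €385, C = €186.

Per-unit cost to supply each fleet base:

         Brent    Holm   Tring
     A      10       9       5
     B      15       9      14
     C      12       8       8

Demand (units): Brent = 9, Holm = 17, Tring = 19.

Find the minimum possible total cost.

Minimum total cost: 582

For any fixed open set, each fleet base goes to its cheapest open site; total = fixed + service.
{C}: Brent→C 12·9=108, Holm→C 8·17=136, Tring→C 8·19=152. Service 396; fixed 186; total 582.
{A}: service 338 + fixed 385 = 723
{A, C}: service 321 + fixed 571 = 892
{A, B, C}: Brent→A 10·9=90, Holm→C 8·17=136, Tring→A 5·19=95. Service 321; fixed 956; total 1277.
(All 7 nonempty subsets were checked; C only is lowest.)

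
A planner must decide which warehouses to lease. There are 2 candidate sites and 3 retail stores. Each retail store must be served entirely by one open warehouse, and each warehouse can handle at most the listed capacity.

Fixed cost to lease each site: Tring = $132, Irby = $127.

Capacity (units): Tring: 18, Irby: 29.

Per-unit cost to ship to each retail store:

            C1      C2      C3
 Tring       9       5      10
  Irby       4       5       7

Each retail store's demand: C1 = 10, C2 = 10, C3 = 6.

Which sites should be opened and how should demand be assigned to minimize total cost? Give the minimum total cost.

Open {Irby}: C1→Irby 4·10=40, C2→Irby 5·10=50, C3→Irby 7·6=42.
Loads: Irby carries 26/29. Service 132; fixed 127; total 259.
Next best feasible plan costs 391.

Minimum total cost: 259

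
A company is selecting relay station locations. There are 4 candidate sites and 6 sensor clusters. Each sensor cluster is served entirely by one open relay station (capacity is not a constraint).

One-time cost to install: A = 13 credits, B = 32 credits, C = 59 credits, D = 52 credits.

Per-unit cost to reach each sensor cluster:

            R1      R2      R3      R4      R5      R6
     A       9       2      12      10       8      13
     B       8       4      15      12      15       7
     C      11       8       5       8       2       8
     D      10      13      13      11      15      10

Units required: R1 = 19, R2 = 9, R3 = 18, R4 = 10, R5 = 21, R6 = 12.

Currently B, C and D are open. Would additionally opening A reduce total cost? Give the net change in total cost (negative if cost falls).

Yes — net change −5 (cost falls by 5).

Current service cost with {B, C, D}: 484.
Adding A: each sensor cluster re-picks its cheapest; new service cost 466, saving 18.
Extra fixed cost: 13. Net change = 13 − 18 = -5.
(Totals: 627 → 622.)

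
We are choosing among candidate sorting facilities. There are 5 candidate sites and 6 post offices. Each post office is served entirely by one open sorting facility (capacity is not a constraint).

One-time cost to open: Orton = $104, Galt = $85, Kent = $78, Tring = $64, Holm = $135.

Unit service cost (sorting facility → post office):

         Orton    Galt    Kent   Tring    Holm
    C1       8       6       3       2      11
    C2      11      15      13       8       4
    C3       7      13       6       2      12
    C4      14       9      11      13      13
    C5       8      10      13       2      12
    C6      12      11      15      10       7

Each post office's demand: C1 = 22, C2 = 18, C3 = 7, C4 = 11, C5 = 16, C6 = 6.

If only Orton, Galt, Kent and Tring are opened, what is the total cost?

Total cost: 724

Each post office is assigned to its cheapest site among the open ones.
{Orton, Galt, Kent, Tring}: C1→Tring 2·22=44, C2→Tring 8·18=144, C3→Tring 2·7=14, C4→Galt 9·11=99, C5→Tring 2·16=32, C6→Tring 10·6=60. Service 393; fixed 331; total 724.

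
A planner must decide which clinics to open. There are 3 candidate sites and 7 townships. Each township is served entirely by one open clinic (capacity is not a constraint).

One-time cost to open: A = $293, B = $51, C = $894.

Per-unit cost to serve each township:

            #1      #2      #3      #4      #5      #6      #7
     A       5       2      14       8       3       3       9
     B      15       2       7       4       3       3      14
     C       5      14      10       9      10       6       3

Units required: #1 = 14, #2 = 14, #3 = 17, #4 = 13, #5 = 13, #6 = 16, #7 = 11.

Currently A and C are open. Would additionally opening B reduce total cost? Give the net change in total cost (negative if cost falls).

Yes — net change −52 (cost falls by 52).

Current service cost with {A, C}: 492.
Adding B: each township re-picks its cheapest; new service cost 389, saving 103.
Extra fixed cost: 51. Net change = 51 − 103 = -52.
(Totals: 1679 → 1627.)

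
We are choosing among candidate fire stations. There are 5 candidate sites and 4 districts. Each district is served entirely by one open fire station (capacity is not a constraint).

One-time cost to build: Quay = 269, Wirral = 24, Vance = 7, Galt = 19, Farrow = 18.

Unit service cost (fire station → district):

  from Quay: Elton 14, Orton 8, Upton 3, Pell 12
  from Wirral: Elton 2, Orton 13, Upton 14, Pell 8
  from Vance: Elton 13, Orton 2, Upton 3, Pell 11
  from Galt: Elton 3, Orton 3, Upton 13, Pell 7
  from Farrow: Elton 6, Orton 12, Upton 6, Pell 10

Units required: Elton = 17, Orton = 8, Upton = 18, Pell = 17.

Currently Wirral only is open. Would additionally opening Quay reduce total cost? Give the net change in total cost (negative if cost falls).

No — net change +31 (cost rises by 31).

Current service cost with {Wirral}: 526.
Adding Quay: each district re-picks its cheapest; new service cost 288, saving 238.
Extra fixed cost: 269. Net change = 269 − 238 = 31.
(Totals: 550 → 581.)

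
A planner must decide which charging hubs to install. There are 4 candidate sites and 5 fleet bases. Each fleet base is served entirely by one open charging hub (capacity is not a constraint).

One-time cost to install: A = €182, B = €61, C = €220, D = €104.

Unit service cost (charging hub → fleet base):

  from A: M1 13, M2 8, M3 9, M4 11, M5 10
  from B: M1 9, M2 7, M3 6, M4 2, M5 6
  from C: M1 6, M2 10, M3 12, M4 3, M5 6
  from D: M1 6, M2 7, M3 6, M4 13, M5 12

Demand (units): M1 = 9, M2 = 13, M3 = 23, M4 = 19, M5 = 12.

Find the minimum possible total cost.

Minimum total cost: 481

For any fixed open set, each fleet base goes to its cheapest open site; total = fixed + service.
{B}: M1→B 9·9=81, M2→B 7·13=91, M3→B 6·23=138, M4→B 2·19=38, M5→B 6·12=72. Service 420; fixed 61; total 481.
{B, D}: service 393 + fixed 165 = 558
{A, B}: M1→B 9·9=81, M2→B 7·13=91, M3→B 6·23=138, M4→B 2·19=38, M5→B 6·12=72. Service 420; fixed 243; total 663.
{A, B, C, D}: service 393 + fixed 567 = 960
No other subset beats 481.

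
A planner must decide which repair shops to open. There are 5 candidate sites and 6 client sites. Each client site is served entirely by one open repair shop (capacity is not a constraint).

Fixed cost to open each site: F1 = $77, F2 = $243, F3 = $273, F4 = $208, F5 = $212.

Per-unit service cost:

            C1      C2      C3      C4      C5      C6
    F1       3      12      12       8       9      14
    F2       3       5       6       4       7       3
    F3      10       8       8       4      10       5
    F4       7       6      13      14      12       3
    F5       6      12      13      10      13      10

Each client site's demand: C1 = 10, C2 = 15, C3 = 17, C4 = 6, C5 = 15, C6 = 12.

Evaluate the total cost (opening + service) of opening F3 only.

Total cost: 863

Each client site is assigned to its cheapest site among the open ones.
{F3}: C1→F3 10·10=100, C2→F3 8·15=120, C3→F3 8·17=136, C4→F3 4·6=24, C5→F3 10·15=150, C6→F3 5·12=60. Service 590; fixed 273; total 863.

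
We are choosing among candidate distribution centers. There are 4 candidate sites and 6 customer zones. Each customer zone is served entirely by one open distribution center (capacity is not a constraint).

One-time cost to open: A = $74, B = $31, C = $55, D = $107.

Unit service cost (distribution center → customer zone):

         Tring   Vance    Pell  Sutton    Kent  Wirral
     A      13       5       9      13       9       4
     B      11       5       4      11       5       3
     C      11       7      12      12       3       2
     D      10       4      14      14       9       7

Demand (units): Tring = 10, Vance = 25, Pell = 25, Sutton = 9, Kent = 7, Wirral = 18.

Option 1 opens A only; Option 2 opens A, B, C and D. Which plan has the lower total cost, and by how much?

Option 1: {A}: Tring→A 13·10=130, Vance→A 5·25=125, Pell→A 9·25=225, Sutton→A 13·9=117, Kent→A 9·7=63, Wirral→A 4·18=72. Service 732; fixed 74; total 806.
Option 2: {A, B, C, D}: Tring→D 10·10=100, Vance→D 4·25=100, Pell→B 4·25=100, Sutton→B 11·9=99, Kent→C 3·7=21, Wirral→C 2·18=36. Service 456; fixed 267; total 723.
Difference: |806 − 723| = 83.

Option 2 is cheaper by 83.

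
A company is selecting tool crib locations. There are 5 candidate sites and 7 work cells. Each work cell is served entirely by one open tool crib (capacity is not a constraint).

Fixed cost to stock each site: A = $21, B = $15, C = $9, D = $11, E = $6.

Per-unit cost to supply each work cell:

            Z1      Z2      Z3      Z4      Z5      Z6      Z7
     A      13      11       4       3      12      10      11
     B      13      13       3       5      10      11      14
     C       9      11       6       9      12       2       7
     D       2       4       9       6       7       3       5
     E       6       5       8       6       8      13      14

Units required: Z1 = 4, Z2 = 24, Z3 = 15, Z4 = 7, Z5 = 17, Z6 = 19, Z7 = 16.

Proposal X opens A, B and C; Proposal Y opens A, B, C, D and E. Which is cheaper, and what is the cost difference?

Proposal X: {A, B, C}: Z1→C 9·4=36, Z2→A 11·24=264, Z3→B 3·15=45, Z4→A 3·7=21, Z5→B 10·17=170, Z6→C 2·19=38, Z7→C 7·16=112. Service 686; fixed 45; total 731.
Proposal Y: {A, B, C, D, E}: Z1→D 2·4=8, Z2→D 4·24=96, Z3→B 3·15=45, Z4→A 3·7=21, Z5→D 7·17=119, Z6→C 2·19=38, Z7→D 5·16=80. Service 407; fixed 62; total 469.
Difference: |731 − 469| = 262.

Proposal Y is cheaper by 262.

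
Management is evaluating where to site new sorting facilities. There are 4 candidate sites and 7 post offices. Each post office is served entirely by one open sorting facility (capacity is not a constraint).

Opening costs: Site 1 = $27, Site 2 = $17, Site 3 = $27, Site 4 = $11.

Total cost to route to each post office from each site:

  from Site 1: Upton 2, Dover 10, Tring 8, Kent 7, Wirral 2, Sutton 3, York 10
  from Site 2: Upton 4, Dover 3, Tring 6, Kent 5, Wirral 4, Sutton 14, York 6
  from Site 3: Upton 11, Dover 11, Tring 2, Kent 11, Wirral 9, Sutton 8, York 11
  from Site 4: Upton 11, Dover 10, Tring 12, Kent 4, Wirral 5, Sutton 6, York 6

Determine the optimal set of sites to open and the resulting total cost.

For any fixed open set, each post office goes to its cheapest open site; total = fixed + service.
{Site 2}: Upton→Site 2 4, Dover→Site 2 3, Tring→Site 2 6, Kent→Site 2 5, Wirral→Site 2 4, Sutton→Site 2 14, York→Site 2 6. Service 42; fixed 17; total 59.
{Site 2, Site 4}: service 33 + fixed 28 = 61
{Site 4}: service 54 + fixed 11 = 65
{Site 1, Site 2, Site 3, Site 4}: Upton→Site 1 2, Dover→Site 2 3, Tring→Site 3 2, Kent→Site 4 4, Wirral→Site 1 2, Sutton→Site 1 3, York→Site 2 6. Service 22; fixed 82; total 104.
No other subset beats 59.

Open Site 2 only; minimum total cost 59.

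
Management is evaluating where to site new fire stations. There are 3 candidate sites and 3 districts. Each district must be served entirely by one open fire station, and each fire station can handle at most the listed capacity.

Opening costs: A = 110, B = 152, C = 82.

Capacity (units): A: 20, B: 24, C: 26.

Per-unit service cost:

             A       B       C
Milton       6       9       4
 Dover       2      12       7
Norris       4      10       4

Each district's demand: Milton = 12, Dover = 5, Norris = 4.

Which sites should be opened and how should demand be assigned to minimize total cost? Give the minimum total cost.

Open {C}: Milton→C 4·12=48, Dover→C 7·5=35, Norris→C 4·4=16.
Loads: C carries 21/26. Service 99; fixed 82; total 181.
Next best feasible plan costs 266.

Minimum total cost: 181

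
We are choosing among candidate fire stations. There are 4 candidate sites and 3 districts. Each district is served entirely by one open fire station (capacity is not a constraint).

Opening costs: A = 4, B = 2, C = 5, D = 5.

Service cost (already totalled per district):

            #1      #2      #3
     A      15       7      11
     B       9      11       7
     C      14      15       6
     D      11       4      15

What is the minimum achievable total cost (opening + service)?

For any fixed open set, each district goes to its cheapest open site; total = fixed + service.
{B, D}: #1→B 9, #2→D 4, #3→B 7. Service 20; fixed 7; total 27.
{A, B}: service 23 + fixed 6 = 29
{B}: service 27 + fixed 2 = 29
{A, B, C, D}: #1→B 9, #2→D 4, #3→C 6. Service 19; fixed 16; total 35.
No other subset beats 27.

Minimum total cost: 27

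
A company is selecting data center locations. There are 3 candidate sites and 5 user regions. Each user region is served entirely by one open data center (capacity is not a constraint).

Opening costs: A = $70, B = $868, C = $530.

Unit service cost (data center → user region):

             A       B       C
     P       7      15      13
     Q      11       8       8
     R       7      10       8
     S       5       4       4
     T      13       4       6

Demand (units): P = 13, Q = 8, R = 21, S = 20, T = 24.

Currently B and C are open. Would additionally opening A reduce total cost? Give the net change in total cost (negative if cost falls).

Current service cost with {B, C}: 577.
Adding A: each user region re-picks its cheapest; new service cost 478, saving 99.
Extra fixed cost: 70. Net change = 70 − 99 = -29.
(Totals: 1975 → 1946.)

Yes — net change −29 (cost falls by 29).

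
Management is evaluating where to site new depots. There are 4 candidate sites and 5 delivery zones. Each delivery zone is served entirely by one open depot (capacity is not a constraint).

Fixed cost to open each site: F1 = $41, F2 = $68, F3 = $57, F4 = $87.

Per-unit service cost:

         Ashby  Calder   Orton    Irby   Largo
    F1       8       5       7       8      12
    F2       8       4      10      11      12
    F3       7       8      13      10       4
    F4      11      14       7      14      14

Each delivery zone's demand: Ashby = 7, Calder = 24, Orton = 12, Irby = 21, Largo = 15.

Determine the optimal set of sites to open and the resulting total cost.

For any fixed open set, each delivery zone goes to its cheapest open site; total = fixed + service.
{F1, F3}: Ashby→F3 7·7=49, Calder→F1 5·24=120, Orton→F1 7·12=84, Irby→F1 8·21=168, Largo→F3 4·15=60. Service 481; fixed 98; total 579.
{F1, F2, F3}: Ashby→F3 7·7=49, Calder→F2 4·24=96, Orton→F1 7·12=84, Irby→F1 8·21=168, Largo→F3 4·15=60. Service 457; fixed 166; total 623.
{F1}: Ashby→F1 8·7=56, Calder→F1 5·24=120, Orton→F1 7·12=84, Irby→F1 8·21=168, Largo→F1 12·15=180. Service 608; fixed 41; total 649.
{F1, F2, F3, F4}: service 457 + fixed 253 = 710
(All 15 nonempty subsets were checked; F1 and F3 is lowest.)

Open F1 and F3; minimum total cost 579.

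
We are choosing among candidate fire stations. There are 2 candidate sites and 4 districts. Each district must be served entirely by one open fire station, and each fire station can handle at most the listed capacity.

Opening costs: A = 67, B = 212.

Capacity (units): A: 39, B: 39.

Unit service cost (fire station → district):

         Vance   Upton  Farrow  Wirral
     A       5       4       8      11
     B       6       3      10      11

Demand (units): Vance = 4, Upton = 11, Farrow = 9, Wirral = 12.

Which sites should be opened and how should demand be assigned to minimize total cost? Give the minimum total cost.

Open {A}: Vance→A 5·4=20, Upton→A 4·11=44, Farrow→A 8·9=72, Wirral→A 11·12=132.
Loads: A carries 36/39. Service 268; fixed 67; total 335.
Next best feasible plan costs 491.

Minimum total cost: 335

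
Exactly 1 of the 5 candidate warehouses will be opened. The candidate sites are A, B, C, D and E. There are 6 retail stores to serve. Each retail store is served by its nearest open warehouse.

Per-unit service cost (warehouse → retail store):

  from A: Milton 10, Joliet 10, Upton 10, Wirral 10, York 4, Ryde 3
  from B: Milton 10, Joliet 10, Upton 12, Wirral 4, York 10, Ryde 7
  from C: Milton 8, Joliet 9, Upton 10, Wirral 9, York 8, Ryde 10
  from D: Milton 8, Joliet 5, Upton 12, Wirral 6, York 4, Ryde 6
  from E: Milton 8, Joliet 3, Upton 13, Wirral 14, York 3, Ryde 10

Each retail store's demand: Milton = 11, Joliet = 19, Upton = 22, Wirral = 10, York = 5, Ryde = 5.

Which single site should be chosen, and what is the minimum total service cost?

Choose D only; total service cost 557.

With exactly 1 open, each retail store uses its cheapest among the chosen.
{D}: Milton→D 8·11=88, Joliet→D 5·19=95, Upton→D 12·22=264, Wirral→D 6·10=60, York→D 4·5=20, Ryde→D 6·5=30. Service cost 557.
{E}: service cost 636
{A}: service cost 655
Among all 5 size-1 choices, {D} is lowest.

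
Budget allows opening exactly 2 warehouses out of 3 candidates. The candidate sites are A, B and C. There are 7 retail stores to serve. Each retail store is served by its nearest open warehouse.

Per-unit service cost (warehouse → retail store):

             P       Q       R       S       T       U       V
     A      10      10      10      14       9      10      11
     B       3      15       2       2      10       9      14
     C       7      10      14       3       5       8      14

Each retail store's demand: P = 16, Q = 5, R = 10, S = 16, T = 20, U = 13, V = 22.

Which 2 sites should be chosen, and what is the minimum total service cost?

Choose B and C; total service cost 662.

With exactly 2 open, each retail store uses its cheapest among the chosen.
{B, C}: P→B 3·16=48, Q→C 10·5=50, R→B 2·10=20, S→B 2·16=32, T→C 5·20=100, U→C 8·13=104, V→B 14·22=308. Service cost 662.
{A, B}: service cost 689
{A, C}: service cost 756
Among all 3 size-2 choices, {B, C} is lowest.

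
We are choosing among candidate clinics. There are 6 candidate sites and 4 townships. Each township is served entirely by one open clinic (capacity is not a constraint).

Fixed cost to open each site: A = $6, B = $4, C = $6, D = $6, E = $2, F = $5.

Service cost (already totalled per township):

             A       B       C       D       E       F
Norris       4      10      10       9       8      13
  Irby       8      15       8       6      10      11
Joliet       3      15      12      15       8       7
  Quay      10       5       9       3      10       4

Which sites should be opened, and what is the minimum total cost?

Open A and D; minimum total cost 28.

For any fixed open set, each township goes to its cheapest open site; total = fixed + service.
{A, D}: Norris→A 4, Irby→D 6, Joliet→A 3, Quay→D 3. Service 16; fixed 12; total 28.
{A, B}: service 20 + fixed 10 = 30
{A, D, E}: service 16 + fixed 14 = 30
{A, B, C, D, E, F}: Norris→A 4, Irby→D 6, Joliet→A 3, Quay→D 3. Service 16; fixed 29; total 45.
No other subset beats 28.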